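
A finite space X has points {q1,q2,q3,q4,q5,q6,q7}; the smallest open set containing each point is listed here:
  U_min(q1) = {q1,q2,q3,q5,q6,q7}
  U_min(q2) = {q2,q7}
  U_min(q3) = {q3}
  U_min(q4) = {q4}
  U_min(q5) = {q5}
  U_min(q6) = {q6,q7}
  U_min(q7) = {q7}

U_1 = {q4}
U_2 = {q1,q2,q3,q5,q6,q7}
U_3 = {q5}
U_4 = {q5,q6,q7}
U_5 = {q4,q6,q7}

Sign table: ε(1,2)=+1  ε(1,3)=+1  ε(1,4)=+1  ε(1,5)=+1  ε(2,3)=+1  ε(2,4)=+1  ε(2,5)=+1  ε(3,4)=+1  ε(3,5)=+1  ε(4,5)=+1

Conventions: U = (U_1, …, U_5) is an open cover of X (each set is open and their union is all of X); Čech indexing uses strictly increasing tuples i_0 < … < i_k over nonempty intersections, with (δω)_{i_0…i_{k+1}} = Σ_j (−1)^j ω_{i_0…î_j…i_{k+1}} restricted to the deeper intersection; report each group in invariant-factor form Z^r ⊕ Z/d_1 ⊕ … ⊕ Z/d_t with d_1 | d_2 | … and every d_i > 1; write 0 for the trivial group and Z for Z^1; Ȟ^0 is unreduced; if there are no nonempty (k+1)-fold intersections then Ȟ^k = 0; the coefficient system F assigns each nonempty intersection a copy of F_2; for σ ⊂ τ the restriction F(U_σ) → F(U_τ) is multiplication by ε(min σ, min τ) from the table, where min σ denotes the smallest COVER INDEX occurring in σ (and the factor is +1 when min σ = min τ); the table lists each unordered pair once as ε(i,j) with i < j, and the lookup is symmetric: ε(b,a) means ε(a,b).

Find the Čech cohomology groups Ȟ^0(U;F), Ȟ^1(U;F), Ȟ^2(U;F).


Ȟ^0 ≅ Z/2; Ȟ^1 ≅ 0; Ȟ^2 ≅ 0

nonempty intersections:
  U15={q4} U23={q5} U24={q5,q6,q7} U25={q6,q7} U34={q5} U45={q6,q7}
  U234={q5} U245={q6,q7}
C dims 5,6,2; δ0: rk_F2 4; δ1: rk_F2 2
Ȟ^0: (5−4)−0=1 ⇒ Z/2
Ȟ^1: (6−2)−4=0 ⇒ 0
Ȟ^2: (2−0)−2=0 ⇒ 0


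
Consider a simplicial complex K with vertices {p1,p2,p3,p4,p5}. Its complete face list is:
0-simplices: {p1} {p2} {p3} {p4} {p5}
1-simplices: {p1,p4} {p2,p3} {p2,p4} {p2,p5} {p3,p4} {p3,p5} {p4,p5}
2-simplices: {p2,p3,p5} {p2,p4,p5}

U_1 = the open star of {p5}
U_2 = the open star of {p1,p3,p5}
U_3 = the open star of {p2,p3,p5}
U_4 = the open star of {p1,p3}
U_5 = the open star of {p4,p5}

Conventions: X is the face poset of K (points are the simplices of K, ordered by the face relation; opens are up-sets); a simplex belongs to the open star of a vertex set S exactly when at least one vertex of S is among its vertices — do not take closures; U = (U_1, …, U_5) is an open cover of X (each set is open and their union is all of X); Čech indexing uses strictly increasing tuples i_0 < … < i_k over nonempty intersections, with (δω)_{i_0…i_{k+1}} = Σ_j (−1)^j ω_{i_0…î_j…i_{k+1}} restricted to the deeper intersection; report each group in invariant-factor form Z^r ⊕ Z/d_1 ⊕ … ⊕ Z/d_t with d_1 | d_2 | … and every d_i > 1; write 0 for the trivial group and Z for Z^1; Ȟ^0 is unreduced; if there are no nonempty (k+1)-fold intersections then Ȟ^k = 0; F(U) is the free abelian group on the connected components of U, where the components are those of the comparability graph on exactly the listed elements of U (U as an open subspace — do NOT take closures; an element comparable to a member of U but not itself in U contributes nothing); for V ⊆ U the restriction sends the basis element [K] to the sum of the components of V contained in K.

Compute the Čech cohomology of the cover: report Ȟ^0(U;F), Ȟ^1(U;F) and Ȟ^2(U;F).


Ȟ^0(U;F) ≅ Z, Ȟ^1(U;F) ≅ Z, Ȟ^2(U;F) ≅ 0

cover nerve:
  U1={{p5},{p2,p5},{p3,p5},{p4,p5},{p2,p3,p5},{p2,p4,p5}} U2={{p1},{p3},{p5},{p1,p4},{p2,p3},{p2,p5},{p3,p4},{p3,p5},{p4,p5},{p2,p3,p5},{p2,p4,p5}} U3={{p2},{p3},{p5},{p2,p3},{p2,p4},{p2,p5},{p3,p4},{p3,p5},{p4,p5},{p2,p3,p5},{p2,p4,p5}} U4={{p1},{p3},{p1,p4},{p2,p3},{p3,p4},{p3,p5},{p2,p3,p5}} U5={{p4},{p5},{p1,p4},{p2,p4},{p2,p5},{p3,p4},{p3,p5},{p4,p5},{p2,p3,p5},{p2,p4,p5}}
  U12={{p5},{p2,p5},{p3,p5},{p4,p5},{p2,p3,p5},{p2,p4,p5}} U13={{p5},{p2,p5},{p3,p5},{p4,p5},{p2,p3,p5},{p2,p4,p5}} U14={{p3,p5},{p2,p3,p5}} U15={{p5},{p2,p5},{p3,p5},{p4,p5},{p2,p3,p5},{p2,p4,p5}} U23={{p3},{p5},{p2,p3},{p2,p5},{p3,p4},{p3,p5},{p4,p5},{p2,p3,p5},{p2,p4,p5}} U24={{p1},{p3},{p1,p4},{p2,p3},{p3,p4},{p3,p5},{p2,p3,p5}} U25={{p5},{p1,p4},{p2,p5},{p3,p4},{p3,p5},{p4,p5},{p2,p3,p5},{p2,p4,p5}} U34={{p3},{p2,p3},{p3,p4},{p3,p5},{p2,p3,p5}} U35={{p5},{p2,p4},{p2,p5},{p3,p4},{p3,p5},{p4,p5},{p2,p3,p5},{p2,p4,p5}} U45={{p1,p4},{p3,p4},{p3,p5},{p2,p3,p5}}
  U123={{p5},{p2,p5},{p3,p5},{p4,p5},{p2,p3,p5},{p2,p4,p5}} U124={{p3,p5},{p2,p3,p5}} U125={{p5},{p2,p5},{p3,p5},{p4,p5},{p2,p3,p5},{p2,p4,p5}} U134={{p3,p5},{p2,p3,p5}} U135={{p5},{p2,p5},{p3,p5},{p4,p5},{p2,p3,p5},{p2,p4,p5}} U145={{p3,p5},{p2,p3,p5}} U234={{p3},{p2,p3},{p3,p4},{p3,p5},{p2,p3,p5}} U235={{p5},{p2,p5},{p3,p4},{p3,p5},{p4,p5},{p2,p3,p5},{p2,p4,p5}} U245={{p1,p4},{p3,p4},{p3,p5},{p2,p3,p5}} U345={{p3,p4},{p3,p5},{p2,p3,p5}}
  U1234={{p3,p5},{p2,p3,p5}} U1235={{p5},{p2,p5},{p3,p5},{p4,p5},{p2,p3,p5},{p2,p4,p5}} U1245={{p3,p5},{p2,p3,p5}} U1345={{p3,p5},{p2,p3,p5}} U2345={{p3,p4},{p3,p5},{p2,p3,p5}}
  U12345={{p3,p5},{p2,p3,p5}}
components per intersection:
  U1: {{p5},{p2,p5},{p3,p5},{p4,p5},{p2,p3,p5},{p2,p4,p5}}
  U2: {{p1},{p1,p4}} {{p3},{p5},{p2,p3},{p2,p5},{p3,p4},{p3,p5},{p4,p5},{p2,p3,p5},{p2,p4,p5}}
  U3: {{p2},{p3},{p5},{p2,p3},{p2,p4},{p2,p5},{p3,p4},{p3,p5},{p4,p5},{p2,p3,p5},{p2,p4,p5}}
  U4: {{p1},{p1,p4}} {{p3},{p2,p3},{p3,p4},{p3,p5},{p2,p3,p5}}
  U5: {{p4},{p5},{p1,p4},{p2,p4},{p2,p5},{p3,p4},{p3,p5},{p4,p5},{p2,p3,p5},{p2,p4,p5}}
  U12: {{p5},{p2,p5},{p3,p5},{p4,p5},{p2,p3,p5},{p2,p4,p5}}
  U13: {{p5},{p2,p5},{p3,p5},{p4,p5},{p2,p3,p5},{p2,p4,p5}}
  U14: {{p3,p5},{p2,p3,p5}}
  U15: {{p5},{p2,p5},{p3,p5},{p4,p5},{p2,p3,p5},{p2,p4,p5}}
  U23: {{p3},{p5},{p2,p3},{p2,p5},{p3,p4},{p3,p5},{p4,p5},{p2,p3,p5},{p2,p4,p5}}
  U24: {{p1},{p1,p4}} {{p3},{p2,p3},{p3,p4},{p3,p5},{p2,p3,p5}}
  U25: {{p5},{p2,p5},{p3,p5},{p4,p5},{p2,p3,p5},{p2,p4,p5}} {{p1,p4}} {{p3,p4}}
  U34: {{p3},{p2,p3},{p3,p4},{p3,p5},{p2,p3,p5}}
  U35: {{p5},{p2,p4},{p2,p5},{p3,p5},{p4,p5},{p2,p3,p5},{p2,p4,p5}} {{p3,p4}}
  U45: {{p1,p4}} {{p3,p4}} {{p3,p5},{p2,p3,p5}}
  U123: {{p5},{p2,p5},{p3,p5},{p4,p5},{p2,p3,p5},{p2,p4,p5}}
  U124: {{p3,p5},{p2,p3,p5}}
  U125: {{p5},{p2,p5},{p3,p5},{p4,p5},{p2,p3,p5},{p2,p4,p5}}
  U134: {{p3,p5},{p2,p3,p5}}
  U135: {{p5},{p2,p5},{p3,p5},{p4,p5},{p2,p3,p5},{p2,p4,p5}}
  U145: {{p3,p5},{p2,p3,p5}}
  U234: {{p3},{p2,p3},{p3,p4},{p3,p5},{p2,p3,p5}}
  U235: {{p5},{p2,p5},{p3,p5},{p4,p5},{p2,p3,p5},{p2,p4,p5}} {{p3,p4}}
  U245: {{p1,p4}} {{p3,p4}} {{p3,p5},{p2,p3,p5}}
  U345: {{p3,p4}} {{p3,p5},{p2,p3,p5}}
  U1234: {{p3,p5},{p2,p3,p5}}
  U1235: {{p5},{p2,p5},{p3,p5},{p4,p5},{p2,p3,p5},{p2,p4,p5}}
  U1245: {{p3,p5},{p2,p3,p5}}
  U1345: {{p3,p5},{p2,p3,p5}}
  U2345: {{p3,p4}} {{p3,p5},{p2,p3,p5}}
  U12345: {{p3,p5},{p2,p3,p5}}
C dims 7,16,14,6; δ0: rk 6, SNF 1^6; δ1: rk 9, SNF 1^9; δ2: rk 5, SNF 1^5
Ȟ^0: (7−6)−0=1 ⇒ Z
Ȟ^1: (16−9)−6=1 ⇒ Z
Ȟ^2: (14−5)−9=0 ⇒ 0


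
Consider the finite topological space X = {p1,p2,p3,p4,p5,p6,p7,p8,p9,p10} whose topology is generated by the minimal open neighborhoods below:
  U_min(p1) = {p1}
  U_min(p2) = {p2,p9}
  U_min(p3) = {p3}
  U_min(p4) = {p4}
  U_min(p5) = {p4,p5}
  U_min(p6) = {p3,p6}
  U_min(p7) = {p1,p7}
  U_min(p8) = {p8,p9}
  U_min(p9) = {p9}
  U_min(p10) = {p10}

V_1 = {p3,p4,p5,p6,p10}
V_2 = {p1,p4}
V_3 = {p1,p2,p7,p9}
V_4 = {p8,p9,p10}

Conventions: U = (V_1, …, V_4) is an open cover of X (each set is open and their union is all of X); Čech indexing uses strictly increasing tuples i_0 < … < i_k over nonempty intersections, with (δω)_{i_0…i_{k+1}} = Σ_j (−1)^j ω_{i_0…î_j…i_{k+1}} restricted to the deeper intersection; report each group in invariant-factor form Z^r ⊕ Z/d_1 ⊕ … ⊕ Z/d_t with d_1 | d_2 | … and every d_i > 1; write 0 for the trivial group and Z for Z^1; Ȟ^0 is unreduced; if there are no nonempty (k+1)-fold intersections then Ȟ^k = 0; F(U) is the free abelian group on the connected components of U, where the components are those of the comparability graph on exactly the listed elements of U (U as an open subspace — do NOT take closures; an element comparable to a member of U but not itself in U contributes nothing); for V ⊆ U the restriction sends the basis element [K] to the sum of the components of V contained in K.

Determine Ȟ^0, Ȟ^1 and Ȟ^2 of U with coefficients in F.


Ȟ^0 = Z^5, Ȟ^1 = 0 and Ȟ^2 = 0

intersection data:
  V12={p4} V14={p10} V23={p1} V34={p9}
components per intersection:
  V1: {p3,p6} {p4,p5} {p10}
  V2: {p1} {p4}
  V3: {p1,p7} {p2,p9}
  V4: {p8,p9} {p10}
  V12: {p4}
  V14: {p10}
  V23: {p1}
  V34: {p9}
C dims 9,4; δ0: rk 4, SNF 1^4
Ȟ^0 = (9 − 4) − 0 = 5, so Ȟ^0 ≅ Z^5
Ȟ^1 = (4 − 0) − 4 = 0, so Ȟ^1 ≅ 0
Ȟ^2 = (0 − 0) − 0 = 0, so Ȟ^2 ≅ 0


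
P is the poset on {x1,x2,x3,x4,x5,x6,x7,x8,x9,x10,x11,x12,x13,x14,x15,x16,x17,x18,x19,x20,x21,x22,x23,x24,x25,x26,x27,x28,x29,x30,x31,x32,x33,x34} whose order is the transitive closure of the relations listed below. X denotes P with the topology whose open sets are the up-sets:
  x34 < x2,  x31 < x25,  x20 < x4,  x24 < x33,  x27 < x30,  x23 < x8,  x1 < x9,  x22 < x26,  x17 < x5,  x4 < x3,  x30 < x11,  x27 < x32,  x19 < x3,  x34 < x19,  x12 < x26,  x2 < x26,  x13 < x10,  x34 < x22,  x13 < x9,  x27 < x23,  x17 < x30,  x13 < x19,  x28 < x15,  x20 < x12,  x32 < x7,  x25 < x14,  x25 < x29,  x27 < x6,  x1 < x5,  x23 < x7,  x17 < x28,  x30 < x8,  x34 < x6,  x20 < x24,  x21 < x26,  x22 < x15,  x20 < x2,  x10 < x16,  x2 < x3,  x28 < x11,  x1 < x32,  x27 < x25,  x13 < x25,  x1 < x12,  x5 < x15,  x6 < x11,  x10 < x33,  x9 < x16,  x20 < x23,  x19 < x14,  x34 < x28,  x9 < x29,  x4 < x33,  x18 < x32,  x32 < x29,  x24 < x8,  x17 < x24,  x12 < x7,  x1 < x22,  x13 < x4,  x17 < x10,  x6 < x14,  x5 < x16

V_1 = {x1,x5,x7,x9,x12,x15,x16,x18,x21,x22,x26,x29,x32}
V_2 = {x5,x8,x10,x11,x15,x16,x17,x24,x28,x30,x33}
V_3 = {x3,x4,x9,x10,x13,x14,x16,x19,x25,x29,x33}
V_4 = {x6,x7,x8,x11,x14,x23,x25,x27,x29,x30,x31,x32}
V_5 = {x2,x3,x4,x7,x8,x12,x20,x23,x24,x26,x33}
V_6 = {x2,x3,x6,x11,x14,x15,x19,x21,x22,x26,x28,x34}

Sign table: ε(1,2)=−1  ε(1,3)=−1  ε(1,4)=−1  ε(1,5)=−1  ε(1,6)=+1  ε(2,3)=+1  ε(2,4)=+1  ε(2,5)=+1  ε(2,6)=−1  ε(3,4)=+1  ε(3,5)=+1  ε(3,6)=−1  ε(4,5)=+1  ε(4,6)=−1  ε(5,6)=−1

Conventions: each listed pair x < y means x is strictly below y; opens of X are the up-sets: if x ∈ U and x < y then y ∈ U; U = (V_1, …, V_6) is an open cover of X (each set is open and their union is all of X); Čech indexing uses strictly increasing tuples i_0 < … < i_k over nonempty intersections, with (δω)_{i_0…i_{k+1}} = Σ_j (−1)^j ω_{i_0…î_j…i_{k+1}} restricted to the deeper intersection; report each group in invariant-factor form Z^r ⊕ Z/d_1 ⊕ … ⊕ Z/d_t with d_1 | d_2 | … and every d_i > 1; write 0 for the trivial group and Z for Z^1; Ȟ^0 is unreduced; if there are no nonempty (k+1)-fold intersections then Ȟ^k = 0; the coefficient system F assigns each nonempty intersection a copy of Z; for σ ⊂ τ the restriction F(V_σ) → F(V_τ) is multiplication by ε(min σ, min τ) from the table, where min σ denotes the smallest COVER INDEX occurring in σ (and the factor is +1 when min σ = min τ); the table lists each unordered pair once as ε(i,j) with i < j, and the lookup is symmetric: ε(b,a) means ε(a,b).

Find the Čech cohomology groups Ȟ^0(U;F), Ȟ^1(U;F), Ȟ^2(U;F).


Ȟ^0 ≅ Z, Ȟ^1 ≅ 0, Ȟ^2 ≅ Z/2

intersection data:
  V12={x5,x15,x16} V13={x9,x16,x29} V14={x7,x29,x32} V15={x7,x12,x26} V16={x15,x21,x22,x26} V23={x10,x16,x33} V24={x8,x11,x30} V25={x8,x24,x33} V26={x11,x15,x28} V34={x14,x25,x29} V35={x3,x4,x33} V36={x3,x14,x19} V45={x7,x8,x23} V46={x6,x11,x14} V56={x2,x3,x26}
  V123={x16} V126={x15} V134={x29} V145={x7} V156={x26} V235={x33} V245={x8} V246={x11} V346={x14} V356={x3}
C dims 6,15,10; δ0: rk 5, SNF 1^5; δ1: rk 10, SNF 1^9·2
Ȟ^0 = (6 − 5) − 0 = 1, so Ȟ^0 ≅ Z
Ȟ^1 = (15 − 10) − 5 = 0, so Ȟ^1 ≅ 0
Ȟ^2 = (10 − 0) − 10 = 0 plus torsion [2], so Ȟ^2 ≅ Z/2


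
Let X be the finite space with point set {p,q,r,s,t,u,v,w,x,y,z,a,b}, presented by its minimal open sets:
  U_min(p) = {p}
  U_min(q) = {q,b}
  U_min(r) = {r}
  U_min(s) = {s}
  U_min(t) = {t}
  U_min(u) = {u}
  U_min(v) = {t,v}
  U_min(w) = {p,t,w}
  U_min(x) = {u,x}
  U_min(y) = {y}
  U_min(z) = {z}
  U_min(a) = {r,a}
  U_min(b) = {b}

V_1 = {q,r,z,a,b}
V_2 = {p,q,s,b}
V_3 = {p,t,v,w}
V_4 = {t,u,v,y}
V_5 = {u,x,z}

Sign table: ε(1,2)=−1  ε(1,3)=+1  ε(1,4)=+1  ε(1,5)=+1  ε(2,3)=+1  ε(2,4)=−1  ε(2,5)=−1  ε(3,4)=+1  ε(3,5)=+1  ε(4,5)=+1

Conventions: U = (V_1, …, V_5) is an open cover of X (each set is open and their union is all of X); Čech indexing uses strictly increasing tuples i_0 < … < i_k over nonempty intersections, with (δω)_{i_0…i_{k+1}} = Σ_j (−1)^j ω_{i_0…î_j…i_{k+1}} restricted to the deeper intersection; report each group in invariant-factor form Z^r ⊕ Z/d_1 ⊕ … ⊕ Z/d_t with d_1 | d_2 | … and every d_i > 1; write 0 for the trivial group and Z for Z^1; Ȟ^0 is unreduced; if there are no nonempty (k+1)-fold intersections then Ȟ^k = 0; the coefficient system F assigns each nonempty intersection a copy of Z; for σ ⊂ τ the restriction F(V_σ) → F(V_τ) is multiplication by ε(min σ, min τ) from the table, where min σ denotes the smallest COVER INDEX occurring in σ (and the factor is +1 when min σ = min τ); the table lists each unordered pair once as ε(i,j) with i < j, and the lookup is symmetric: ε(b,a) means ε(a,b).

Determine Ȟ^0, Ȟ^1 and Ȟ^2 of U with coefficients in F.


Ȟ^0 ≅ 0; Ȟ^1 ≅ Z/2; Ȟ^2 ≅ 0

intersection data:
  V12={q,b} V15={z} V23={p} V34={t,v} V45={u}
C dims 5,5; δ0: rk 5, SNF 1^4·2
Ȟ^0 = (5 − 5) − 0 = 0, so Ȟ^0 ≅ 0
Ȟ^1 = (5 − 0) − 5 = 0 plus torsion [2], so Ȟ^1 ≅ Z/2
Ȟ^2 = (0 − 0) − 0 = 0, so Ȟ^2 ≅ 0


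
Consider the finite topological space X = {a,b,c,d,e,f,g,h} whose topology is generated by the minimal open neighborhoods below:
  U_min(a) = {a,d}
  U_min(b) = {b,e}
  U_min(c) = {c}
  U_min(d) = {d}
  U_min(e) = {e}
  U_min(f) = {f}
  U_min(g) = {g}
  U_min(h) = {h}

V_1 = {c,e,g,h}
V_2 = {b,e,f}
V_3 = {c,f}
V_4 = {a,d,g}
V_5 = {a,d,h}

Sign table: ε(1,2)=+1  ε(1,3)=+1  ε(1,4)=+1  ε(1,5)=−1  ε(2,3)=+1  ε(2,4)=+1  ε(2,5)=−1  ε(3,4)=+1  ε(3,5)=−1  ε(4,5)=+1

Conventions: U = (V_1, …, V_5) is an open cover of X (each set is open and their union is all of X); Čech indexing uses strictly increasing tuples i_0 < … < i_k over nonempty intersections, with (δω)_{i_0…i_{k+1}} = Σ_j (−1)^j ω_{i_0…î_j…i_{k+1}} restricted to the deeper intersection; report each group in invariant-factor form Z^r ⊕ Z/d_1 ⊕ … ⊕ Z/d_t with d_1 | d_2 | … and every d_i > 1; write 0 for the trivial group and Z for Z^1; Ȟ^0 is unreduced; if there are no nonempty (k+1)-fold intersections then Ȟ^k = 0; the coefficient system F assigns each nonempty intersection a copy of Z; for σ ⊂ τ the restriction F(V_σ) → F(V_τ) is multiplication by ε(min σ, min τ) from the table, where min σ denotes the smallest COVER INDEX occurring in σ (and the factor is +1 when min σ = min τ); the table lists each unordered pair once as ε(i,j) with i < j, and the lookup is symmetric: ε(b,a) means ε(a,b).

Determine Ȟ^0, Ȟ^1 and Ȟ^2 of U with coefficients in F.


Ȟ^0 = 0; Ȟ^1 = Z ⊕ Z/2; Ȟ^2 = 0

nerve simplices:
  V12={e} V13={c} V14={g} V15={h} V23={f} V45={a,d}
C dims 5,6; δ0: rk 5, SNF 1^4·2
degree 0: 5−5−0 = 0 → Ȟ^0 ≅ 0
degree 1: 6−0−5 = 1 plus torsion [2] → Ȟ^1 ≅ Z ⊕ Z/2
degree 2: 0−0−0 = 0 → Ȟ^2 ≅ 0


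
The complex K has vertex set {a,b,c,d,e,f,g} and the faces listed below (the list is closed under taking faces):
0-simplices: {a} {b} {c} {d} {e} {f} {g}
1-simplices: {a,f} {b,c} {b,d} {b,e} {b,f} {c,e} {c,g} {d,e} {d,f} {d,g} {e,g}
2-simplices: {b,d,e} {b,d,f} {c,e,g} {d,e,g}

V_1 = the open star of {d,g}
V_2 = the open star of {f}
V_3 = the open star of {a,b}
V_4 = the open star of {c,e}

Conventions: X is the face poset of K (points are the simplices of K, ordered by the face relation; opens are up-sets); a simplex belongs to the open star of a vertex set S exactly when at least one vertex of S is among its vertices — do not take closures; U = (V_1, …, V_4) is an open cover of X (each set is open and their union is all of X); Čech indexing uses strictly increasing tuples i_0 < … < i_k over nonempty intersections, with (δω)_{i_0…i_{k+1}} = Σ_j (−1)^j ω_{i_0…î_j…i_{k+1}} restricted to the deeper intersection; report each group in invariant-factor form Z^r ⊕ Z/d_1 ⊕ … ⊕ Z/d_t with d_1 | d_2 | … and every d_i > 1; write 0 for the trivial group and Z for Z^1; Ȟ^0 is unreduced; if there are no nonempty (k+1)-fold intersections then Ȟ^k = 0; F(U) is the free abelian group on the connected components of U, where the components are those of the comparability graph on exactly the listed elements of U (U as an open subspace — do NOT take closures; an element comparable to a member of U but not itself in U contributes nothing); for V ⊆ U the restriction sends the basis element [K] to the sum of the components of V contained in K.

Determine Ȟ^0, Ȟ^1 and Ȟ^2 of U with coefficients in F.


nerve of the cover:
  V1={{d},{g},{b,d},{c,g},{d,e},{d,f},{d,g},{e,g},{b,d,e},{b,d,f},{c,e,g},{d,e,g}} V2={{f},{a,f},{b,f},{d,f},{b,d,f}} V3={{a},{b},{a,f},{b,c},{b,d},{b,e},{b,f},{b,d,e},{b,d,f}} V4={{c},{e},{b,c},{b,e},{c,e},{c,g},{d,e},{e,g},{b,d,e},{c,e,g},{d,e,g}}
  V12={{d,f},{b,d,f}} V13={{b,d},{b,d,e},{b,d,f}} V14={{c,g},{d,e},{e,g},{b,d,e},{c,e,g},{d,e,g}} V23={{a,f},{b,f},{b,d,f}} V34={{b,c},{b,e},{b,d,e}}
  V123={{b,d,f}} V134={{b,d,e}}
components per intersection:
  V1: {{d},{g},{b,d},{c,g},{d,e},{d,f},{d,g},{e,g},{b,d,e},{b,d,f},{c,e,g},{d,e,g}}
  V2: {{f},{a,f},{b,f},{d,f},{b,d,f}}
  V3: {{a},{a,f}} {{b},{b,c},{b,d},{b,e},{b,f},{b,d,e},{b,d,f}}
  V4: {{c},{e},{b,c},{b,e},{c,e},{c,g},{d,e},{e,g},{b,d,e},{c,e,g},{d,e,g}}
  V12: {{d,f},{b,d,f}}
  V13: {{b,d},{b,d,e},{b,d,f}}
  V14: {{c,g},{d,e},{e,g},{b,d,e},{c,e,g},{d,e,g}}
  V23: {{a,f}} {{b,f},{b,d,f}}
  V34: {{b,c}} {{b,e},{b,d,e}}
  V123: {{b,d,f}}
  V134: {{b,d,e}}
C dims 5,7,2; δ0: rk 4, SNF 1^4; δ1: rk 2, SNF 1^2
Ȟ^0 = (5 − 4) − 0 = 1, so Ȟ^0 ≅ Z
Ȟ^1 = (7 − 2) − 4 = 1, so Ȟ^1 ≅ Z
Ȟ^2 = (2 − 0) − 2 = 0, so Ȟ^2 ≅ 0

Ȟ^0(U;F) ≅ Z, Ȟ^1(U;F) ≅ Z, Ȟ^2(U;F) ≅ 0


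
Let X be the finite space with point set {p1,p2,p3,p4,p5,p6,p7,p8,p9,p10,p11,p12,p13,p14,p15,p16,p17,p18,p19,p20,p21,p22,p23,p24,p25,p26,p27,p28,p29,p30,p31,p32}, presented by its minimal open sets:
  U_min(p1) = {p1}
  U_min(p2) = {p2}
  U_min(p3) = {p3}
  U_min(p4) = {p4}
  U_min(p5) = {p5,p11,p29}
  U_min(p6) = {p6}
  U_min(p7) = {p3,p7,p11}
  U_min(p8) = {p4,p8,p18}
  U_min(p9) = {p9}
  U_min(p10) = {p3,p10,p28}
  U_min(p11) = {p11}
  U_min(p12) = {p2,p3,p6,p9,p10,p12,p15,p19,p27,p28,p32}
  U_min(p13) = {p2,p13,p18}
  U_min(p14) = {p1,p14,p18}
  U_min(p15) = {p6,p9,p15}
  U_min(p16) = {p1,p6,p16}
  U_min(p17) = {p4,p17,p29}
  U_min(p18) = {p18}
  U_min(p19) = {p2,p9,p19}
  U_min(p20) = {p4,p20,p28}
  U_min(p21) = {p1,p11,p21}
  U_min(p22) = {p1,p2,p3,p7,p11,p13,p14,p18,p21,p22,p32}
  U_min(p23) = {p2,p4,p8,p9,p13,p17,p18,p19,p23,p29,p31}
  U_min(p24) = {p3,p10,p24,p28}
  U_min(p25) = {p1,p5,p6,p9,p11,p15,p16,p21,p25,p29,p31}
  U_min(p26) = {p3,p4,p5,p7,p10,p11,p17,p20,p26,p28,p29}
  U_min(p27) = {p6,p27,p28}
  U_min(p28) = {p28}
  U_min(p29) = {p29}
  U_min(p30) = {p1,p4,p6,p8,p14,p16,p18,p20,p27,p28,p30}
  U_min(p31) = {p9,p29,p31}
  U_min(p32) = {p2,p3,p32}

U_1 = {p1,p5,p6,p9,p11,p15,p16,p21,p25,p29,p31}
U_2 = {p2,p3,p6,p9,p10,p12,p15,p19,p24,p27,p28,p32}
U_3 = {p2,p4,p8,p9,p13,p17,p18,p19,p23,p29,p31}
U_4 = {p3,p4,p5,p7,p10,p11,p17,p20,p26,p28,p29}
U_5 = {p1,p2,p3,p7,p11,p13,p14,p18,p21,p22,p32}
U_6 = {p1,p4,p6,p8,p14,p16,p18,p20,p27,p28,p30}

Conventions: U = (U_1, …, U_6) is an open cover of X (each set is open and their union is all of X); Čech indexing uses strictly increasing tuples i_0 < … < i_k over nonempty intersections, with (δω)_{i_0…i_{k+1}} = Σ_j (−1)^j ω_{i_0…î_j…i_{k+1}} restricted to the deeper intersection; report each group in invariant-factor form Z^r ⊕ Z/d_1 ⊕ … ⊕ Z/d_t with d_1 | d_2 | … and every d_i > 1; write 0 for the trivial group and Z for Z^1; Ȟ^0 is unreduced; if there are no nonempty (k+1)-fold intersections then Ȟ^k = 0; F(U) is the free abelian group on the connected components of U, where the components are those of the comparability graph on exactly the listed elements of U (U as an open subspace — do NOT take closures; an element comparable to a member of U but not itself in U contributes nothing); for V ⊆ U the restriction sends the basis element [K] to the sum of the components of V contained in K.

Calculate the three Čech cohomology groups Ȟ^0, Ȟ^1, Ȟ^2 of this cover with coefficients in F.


cover nerve:
  U12={p6,p9,p15} U13={p9,p29,p31} U14={p5,p11,p29} U15={p1,p11,p21} U16={p1,p6,p16} U23={p2,p9,p19} U24={p3,p10,p28} U25={p2,p3,p32} U26={p6,p27,p28} U34={p4,p17,p29} U35={p2,p13,p18} U36={p4,p8,p18} U45={p3,p7,p11} U46={p4,p20,p28} U56={p1,p14,p18}
  U123={p9} U126={p6} U134={p29} U145={p11} U156={p1} U235={p2} U245={p3} U246={p28} U346={p4} U356={p18}
components per intersection:
  U1: {p1,p5,p6,p9,p11,p15,p16,p21,p25,p29,p31}
  U2: {p2,p3,p6,p9,p10,p12,p15,p19,p24,p27,p28,p32}
  U3: {p2,p4,p8,p9,p13,p17,p18,p19,p23,p29,p31}
  U4: {p3,p4,p5,p7,p10,p11,p17,p20,p26,p28,p29}
  U5: {p1,p2,p3,p7,p11,p13,p14,p18,p21,p22,p32}
  U6: {p1,p4,p6,p8,p14,p16,p18,p20,p27,p28,p30}
  U12: {p6,p9,p15}
  U13: {p9,p29,p31}
  U14: {p5,p11,p29}
  U15: {p1,p11,p21}
  U16: {p1,p6,p16}
  U23: {p2,p9,p19}
  U24: {p3,p10,p28}
  U25: {p2,p3,p32}
  U26: {p6,p27,p28}
  U34: {p4,p17,p29}
  U35: {p2,p13,p18}
  U36: {p4,p8,p18}
  U45: {p3,p7,p11}
  U46: {p4,p20,p28}
  U56: {p1,p14,p18}
  U123: {p9}
  U126: {p6}
  U134: {p29}
  U145: {p11}
  U156: {p1}
  U235: {p2}
  U245: {p3}
  U246: {p28}
  U346: {p4}
  U356: {p18}
C dims 6,15,10; δ0: rk 5, SNF 1^5; δ1: rk 10, SNF 1^9·2
Ȟ^0: (6−5)−0=1 ⇒ Z
Ȟ^1: (15−10)−5=0 ⇒ 0
Ȟ^2: (10−0)−10=0 plus torsion [2] ⇒ Z/2

Ȟ^0 ≅ Z; Ȟ^1 ≅ 0; Ȟ^2 ≅ Z/2


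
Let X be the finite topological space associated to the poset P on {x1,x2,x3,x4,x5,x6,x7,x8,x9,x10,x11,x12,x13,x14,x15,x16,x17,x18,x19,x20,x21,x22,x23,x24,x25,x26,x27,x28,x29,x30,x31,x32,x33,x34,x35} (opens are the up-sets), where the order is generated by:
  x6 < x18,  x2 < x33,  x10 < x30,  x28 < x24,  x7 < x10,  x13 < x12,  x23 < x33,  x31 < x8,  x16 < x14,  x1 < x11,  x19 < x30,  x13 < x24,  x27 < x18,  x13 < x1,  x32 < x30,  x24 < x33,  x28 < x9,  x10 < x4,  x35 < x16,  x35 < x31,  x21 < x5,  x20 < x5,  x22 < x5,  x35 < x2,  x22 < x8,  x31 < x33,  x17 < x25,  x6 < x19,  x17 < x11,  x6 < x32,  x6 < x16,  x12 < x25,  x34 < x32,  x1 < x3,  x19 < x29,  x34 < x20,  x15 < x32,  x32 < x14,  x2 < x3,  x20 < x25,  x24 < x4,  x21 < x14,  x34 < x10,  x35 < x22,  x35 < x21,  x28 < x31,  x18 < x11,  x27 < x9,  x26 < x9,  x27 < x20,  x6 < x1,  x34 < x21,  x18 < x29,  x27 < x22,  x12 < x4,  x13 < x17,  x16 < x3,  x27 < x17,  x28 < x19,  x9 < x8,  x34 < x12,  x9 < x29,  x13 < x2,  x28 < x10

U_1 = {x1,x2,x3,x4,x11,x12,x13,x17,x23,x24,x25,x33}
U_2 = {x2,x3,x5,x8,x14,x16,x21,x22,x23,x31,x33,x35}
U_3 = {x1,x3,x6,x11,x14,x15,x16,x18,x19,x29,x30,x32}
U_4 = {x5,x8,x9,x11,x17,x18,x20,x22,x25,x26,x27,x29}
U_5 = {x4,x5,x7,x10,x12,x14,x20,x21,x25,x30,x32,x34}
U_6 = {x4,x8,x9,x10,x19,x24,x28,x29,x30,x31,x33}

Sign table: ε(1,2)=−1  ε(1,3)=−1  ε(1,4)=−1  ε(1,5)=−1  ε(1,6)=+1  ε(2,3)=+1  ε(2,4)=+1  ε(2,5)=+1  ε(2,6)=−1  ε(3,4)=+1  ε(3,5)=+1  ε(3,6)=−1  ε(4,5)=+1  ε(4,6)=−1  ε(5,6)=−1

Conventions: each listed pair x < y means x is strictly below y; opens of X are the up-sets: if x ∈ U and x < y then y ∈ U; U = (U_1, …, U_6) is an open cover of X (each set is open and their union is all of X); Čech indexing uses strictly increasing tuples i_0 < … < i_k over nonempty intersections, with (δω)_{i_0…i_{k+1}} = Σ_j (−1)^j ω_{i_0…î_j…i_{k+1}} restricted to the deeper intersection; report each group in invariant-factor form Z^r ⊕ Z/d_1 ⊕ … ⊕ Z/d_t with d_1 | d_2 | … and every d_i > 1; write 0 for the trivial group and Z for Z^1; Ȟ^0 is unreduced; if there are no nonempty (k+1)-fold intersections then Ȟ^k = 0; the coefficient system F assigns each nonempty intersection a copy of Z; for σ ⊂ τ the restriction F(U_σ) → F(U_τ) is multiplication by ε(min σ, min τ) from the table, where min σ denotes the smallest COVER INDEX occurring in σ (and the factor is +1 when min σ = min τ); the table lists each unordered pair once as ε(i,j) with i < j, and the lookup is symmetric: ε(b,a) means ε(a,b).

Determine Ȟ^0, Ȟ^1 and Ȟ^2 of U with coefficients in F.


Ȟ^0 ≅ Z,  Ȟ^1 ≅ 0,  Ȟ^2 ≅ Z/2

nonempty overlaps:
  U12={x2,x3,x23,x33} U13={x1,x3,x11} U14={x11,x17,x25} U15={x4,x12,x25} U16={x4,x24,x33} U23={x3,x14,x16} U24={x5,x8,x22} U25={x5,x14,x21} U26={x8,x31,x33} U34={x11,x18,x29} U35={x14,x30,x32} U36={x19,x29,x30} U45={x5,x20,x25} U46={x8,x9,x29} U56={x4,x10,x30}
  U123={x3} U126={x33} U134={x11} U145={x25} U156={x4} U235={x14} U245={x5} U246={x8} U346={x29} U356={x30}
C dims 6,15,10; δ0: rk 5, SNF 1^5; δ1: rk 10, SNF 1^9·2
degree 0: 6−5−0 = 1 → Ȟ^0 ≅ Z
degree 1: 15−10−5 = 0 → Ȟ^1 ≅ 0
degree 2: 10−0−10 = 0 plus torsion [2] → Ȟ^2 ≅ Z/2


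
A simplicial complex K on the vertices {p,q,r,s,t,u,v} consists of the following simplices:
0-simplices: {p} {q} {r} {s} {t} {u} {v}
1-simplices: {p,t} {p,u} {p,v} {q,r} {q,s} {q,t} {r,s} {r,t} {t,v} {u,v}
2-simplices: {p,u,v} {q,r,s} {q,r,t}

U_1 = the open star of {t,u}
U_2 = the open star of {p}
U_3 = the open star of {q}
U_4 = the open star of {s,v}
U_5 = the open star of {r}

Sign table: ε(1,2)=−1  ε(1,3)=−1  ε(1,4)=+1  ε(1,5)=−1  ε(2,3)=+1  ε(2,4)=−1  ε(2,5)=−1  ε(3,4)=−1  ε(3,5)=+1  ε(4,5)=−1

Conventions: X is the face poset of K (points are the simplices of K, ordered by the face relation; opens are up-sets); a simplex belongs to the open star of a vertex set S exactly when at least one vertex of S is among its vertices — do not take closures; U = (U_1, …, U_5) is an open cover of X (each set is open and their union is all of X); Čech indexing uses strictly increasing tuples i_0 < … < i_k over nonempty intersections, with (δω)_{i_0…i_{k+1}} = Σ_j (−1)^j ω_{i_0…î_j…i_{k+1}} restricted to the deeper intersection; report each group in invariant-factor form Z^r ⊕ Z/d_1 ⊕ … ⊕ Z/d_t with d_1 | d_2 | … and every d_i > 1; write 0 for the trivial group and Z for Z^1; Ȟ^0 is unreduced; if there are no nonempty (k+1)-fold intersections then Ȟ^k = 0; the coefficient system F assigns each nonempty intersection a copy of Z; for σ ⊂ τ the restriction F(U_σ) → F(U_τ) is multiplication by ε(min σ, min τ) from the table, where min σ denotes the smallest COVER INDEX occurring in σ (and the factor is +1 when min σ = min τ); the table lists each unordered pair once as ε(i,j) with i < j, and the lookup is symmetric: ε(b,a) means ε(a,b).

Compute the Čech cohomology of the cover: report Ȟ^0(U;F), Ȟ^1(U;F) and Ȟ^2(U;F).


Ȟ^0 = Z, Ȟ^1 = Z and Ȟ^2 = 0

intersection data:
  U1={{t},{u},{p,t},{p,u},{q,t},{r,t},{t,v},{u,v},{p,u,v},{q,r,t}} U2={{p},{p,t},{p,u},{p,v},{p,u,v}} U3={{q},{q,r},{q,s},{q,t},{q,r,s},{q,r,t}} U4={{s},{v},{p,v},{q,s},{r,s},{t,v},{u,v},{p,u,v},{q,r,s}} U5={{r},{q,r},{r,s},{r,t},{q,r,s},{q,r,t}}
  U12={{p,t},{p,u},{p,u,v}} U13={{q,t},{q,r,t}} U14={{t,v},{u,v},{p,u,v}} U15={{r,t},{q,r,t}} U24={{p,v},{p,u,v}} U34={{q,s},{q,r,s}} U35={{q,r},{q,r,s},{q,r,t}} U45={{r,s},{q,r,s}}
  U124={{p,u,v}} U135={{q,r,t}} U345={{q,r,s}}
C dims 5,8,3; δ0: rk 4, SNF 1^4; δ1: rk 3, SNF 1^3
Ȟ^0 = (5 − 4) − 0 = 1, so Ȟ^0 ≅ Z
Ȟ^1 = (8 − 3) − 4 = 1, so Ȟ^1 ≅ Z
Ȟ^2 = (3 − 0) − 3 = 0, so Ȟ^2 ≅ 0


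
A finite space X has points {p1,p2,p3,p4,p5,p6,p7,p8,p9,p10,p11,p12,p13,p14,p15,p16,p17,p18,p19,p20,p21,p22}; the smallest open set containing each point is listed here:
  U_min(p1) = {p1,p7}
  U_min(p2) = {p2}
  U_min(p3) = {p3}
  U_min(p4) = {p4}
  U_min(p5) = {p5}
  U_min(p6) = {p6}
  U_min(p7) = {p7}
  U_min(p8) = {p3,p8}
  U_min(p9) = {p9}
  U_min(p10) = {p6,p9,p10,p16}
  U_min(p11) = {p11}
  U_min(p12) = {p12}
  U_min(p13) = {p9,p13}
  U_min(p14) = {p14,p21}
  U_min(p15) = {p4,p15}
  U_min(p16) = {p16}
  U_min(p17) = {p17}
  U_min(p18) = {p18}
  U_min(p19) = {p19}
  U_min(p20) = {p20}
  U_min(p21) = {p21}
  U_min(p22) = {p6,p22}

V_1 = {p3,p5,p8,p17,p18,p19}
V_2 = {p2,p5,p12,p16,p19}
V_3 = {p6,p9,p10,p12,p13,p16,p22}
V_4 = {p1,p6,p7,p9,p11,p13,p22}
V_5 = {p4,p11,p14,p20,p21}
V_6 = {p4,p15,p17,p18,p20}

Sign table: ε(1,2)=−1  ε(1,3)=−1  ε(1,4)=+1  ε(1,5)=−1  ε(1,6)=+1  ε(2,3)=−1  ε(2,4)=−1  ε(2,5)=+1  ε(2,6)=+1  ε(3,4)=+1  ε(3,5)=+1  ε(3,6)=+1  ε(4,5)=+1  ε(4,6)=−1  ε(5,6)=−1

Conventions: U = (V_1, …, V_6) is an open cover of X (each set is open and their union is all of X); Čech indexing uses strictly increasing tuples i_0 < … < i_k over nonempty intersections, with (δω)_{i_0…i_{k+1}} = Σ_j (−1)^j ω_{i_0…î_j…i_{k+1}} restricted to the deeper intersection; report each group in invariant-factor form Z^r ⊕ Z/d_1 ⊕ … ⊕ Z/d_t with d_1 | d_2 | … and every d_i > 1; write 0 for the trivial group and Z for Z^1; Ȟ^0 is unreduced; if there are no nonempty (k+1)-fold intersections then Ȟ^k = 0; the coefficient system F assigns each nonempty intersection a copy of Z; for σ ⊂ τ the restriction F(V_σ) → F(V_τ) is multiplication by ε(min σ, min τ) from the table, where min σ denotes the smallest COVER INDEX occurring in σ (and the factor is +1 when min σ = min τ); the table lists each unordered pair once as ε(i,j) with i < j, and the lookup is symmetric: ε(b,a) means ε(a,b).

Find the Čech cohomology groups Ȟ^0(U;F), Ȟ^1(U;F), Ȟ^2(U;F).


nerve simplices:
  V12={p5,p19} V16={p17,p18} V23={p12,p16} V34={p6,p9,p13,p22} V45={p11} V56={p4,p20}
C dims 6,6; δ0: rk 6, SNF 1^5·2
degree 0: 6−6−0 = 0 → Ȟ^0 ≅ 0
degree 1: 6−0−6 = 0 plus torsion [2] → Ȟ^1 ≅ Z/2
degree 2: 0−0−0 = 0 → Ȟ^2 ≅ 0

Ȟ^0(U;F) ≅ 0,  Ȟ^1(U;F) ≅ Z/2,  Ȟ^2(U;F) ≅ 0


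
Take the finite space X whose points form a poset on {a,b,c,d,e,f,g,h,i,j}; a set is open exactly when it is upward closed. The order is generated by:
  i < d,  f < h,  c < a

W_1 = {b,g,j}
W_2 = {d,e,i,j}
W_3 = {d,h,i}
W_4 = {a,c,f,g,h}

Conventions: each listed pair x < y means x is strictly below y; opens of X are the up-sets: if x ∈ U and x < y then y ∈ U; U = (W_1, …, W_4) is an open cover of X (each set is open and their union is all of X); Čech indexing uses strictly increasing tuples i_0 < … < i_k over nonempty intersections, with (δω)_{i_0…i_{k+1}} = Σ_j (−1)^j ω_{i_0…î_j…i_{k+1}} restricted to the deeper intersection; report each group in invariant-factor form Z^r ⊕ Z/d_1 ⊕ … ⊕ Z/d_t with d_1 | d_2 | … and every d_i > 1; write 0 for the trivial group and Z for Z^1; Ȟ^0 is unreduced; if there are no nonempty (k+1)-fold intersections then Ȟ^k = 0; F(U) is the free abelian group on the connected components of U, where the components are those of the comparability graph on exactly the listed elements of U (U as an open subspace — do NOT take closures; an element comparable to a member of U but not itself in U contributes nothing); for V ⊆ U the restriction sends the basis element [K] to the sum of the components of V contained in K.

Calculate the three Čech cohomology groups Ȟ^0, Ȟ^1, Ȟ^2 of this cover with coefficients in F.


Ȟ^0(U;F) ≅ Z^7, Ȟ^1(U;F) ≅ 0, Ȟ^2(U;F) ≅ 0

nonempty intersections:
  W12={j} W14={g} W23={d,i} W34={h}
components per intersection:
  W1: {b} {g} {j}
  W2: {d,i} {e} {j}
  W3: {d,i} {h}
  W4: {a,c} {f,h} {g}
  W12: {j}
  W14: {g}
  W23: {d,i}
  W34: {h}
C dims 11,4; δ0: rk 4, SNF 1^4
Ȟ^0: (11−4)−0=7 ⇒ Z^7
Ȟ^1: (4−0)−4=0 ⇒ 0
Ȟ^2: (0−0)−0=0 ⇒ 0


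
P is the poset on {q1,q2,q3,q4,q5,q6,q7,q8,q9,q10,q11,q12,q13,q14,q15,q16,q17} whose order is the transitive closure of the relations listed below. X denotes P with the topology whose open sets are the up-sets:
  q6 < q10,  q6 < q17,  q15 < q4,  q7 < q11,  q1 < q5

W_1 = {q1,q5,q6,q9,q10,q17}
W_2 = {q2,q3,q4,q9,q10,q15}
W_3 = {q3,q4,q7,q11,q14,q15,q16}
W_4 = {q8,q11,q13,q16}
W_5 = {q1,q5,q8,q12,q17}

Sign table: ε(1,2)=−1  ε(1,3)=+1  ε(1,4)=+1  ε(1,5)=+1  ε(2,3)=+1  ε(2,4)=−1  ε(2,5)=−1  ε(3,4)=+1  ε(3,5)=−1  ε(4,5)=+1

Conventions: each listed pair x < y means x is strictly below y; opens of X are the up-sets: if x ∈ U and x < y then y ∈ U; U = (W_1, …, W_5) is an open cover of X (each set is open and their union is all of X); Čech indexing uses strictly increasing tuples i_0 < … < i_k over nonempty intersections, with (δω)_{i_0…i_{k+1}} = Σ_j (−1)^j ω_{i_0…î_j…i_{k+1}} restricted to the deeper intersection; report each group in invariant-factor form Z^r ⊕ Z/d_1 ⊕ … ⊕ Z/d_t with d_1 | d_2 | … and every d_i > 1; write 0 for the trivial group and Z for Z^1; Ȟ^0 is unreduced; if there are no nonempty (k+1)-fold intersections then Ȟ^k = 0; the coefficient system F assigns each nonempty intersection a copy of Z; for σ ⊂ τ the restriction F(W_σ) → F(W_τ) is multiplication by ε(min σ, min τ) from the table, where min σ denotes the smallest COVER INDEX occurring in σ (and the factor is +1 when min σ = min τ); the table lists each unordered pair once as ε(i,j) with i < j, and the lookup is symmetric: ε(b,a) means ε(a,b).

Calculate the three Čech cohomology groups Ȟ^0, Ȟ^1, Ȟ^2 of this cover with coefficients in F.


nerve of the cover:
  W12={q9,q10} W15={q1,q5,q17} W23={q3,q4,q15} W34={q11,q16} W45={q8}
C dims 5,5; δ0: rk 5, SNF 1^4·2
Ȟ^0 = (5 − 5) − 0 = 0, so Ȟ^0 ≅ 0
Ȟ^1 = (5 − 0) − 5 = 0 plus torsion [2], so Ȟ^1 ≅ Z/2
Ȟ^2 = (0 − 0) − 0 = 0, so Ȟ^2 ≅ 0

Ȟ^0 = 0, Ȟ^1 = Z/2 and Ȟ^2 = 0


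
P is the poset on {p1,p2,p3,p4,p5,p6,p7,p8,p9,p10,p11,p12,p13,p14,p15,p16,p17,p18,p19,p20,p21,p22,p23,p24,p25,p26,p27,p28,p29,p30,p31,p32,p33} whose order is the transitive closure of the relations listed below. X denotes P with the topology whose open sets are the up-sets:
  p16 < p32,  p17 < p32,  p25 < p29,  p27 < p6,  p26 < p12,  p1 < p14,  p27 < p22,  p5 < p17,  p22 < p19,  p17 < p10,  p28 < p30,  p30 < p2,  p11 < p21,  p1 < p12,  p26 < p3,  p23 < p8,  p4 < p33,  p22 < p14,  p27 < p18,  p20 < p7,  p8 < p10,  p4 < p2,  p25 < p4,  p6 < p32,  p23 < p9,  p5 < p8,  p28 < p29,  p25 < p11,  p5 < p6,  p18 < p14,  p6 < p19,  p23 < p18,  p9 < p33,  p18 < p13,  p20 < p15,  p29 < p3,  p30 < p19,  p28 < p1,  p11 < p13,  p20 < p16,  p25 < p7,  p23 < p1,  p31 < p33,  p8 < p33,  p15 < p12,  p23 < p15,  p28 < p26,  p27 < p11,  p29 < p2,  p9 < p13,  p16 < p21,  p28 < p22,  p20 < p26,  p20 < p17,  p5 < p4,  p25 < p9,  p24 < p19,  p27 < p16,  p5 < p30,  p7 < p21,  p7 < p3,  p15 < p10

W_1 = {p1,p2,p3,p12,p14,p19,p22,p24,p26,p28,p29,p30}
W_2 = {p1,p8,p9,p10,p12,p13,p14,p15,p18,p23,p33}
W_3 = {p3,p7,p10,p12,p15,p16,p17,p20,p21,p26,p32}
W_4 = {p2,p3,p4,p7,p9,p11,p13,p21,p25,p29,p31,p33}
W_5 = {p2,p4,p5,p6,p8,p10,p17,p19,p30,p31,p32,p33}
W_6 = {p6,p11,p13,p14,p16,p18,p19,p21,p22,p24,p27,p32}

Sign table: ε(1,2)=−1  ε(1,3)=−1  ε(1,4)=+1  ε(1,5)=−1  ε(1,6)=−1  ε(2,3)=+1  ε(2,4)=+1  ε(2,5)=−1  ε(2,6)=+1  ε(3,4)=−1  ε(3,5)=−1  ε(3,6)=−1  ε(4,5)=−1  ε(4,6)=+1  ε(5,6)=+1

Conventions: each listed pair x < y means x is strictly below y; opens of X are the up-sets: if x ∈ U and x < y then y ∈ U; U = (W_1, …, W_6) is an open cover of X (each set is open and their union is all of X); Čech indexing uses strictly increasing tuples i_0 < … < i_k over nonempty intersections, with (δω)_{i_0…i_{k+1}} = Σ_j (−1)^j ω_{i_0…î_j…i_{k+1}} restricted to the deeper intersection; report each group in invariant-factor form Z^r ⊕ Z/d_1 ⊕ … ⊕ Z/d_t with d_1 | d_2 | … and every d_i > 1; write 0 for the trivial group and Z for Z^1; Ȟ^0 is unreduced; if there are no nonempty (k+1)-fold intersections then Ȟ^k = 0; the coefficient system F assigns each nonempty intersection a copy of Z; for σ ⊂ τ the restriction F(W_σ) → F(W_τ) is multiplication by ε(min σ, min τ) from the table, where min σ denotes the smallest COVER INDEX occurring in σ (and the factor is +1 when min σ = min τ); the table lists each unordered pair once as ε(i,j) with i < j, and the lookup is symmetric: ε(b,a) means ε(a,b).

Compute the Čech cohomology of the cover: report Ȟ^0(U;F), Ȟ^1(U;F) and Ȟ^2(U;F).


nonempty intersections:
  W12={p1,p12,p14} W13={p3,p12,p26} W14={p2,p3,p29} W15={p2,p19,p30} W16={p14,p19,p22,p24} W23={p10,p12,p15} W24={p9,p13,p33} W25={p8,p10,p33} W26={p13,p14,p18} W34={p3,p7,p21} W35={p10,p17,p32} W36={p16,p21,p32} W45={p2,p4,p31,p33} W46={p11,p13,p21} W56={p6,p19,p32}
  W123={p12} W126={p14} W134={p3} W145={p2} W156={p19} W235={p10} W245={p33} W246={p13} W346={p21} W356={p32}
C dims 6,15,10; δ0: rk 6, SNF 1^5·2; δ1: rk 9, SNF 1^9
Ȟ^0: (6−6)−0=0 ⇒ 0
Ȟ^1: (15−9)−6=0 plus torsion [2] ⇒ Z/2
Ȟ^2: (10−0)−9=1 ⇒ Z

Ȟ^0 = 0, Ȟ^1 = Z/2 and Ȟ^2 = Z


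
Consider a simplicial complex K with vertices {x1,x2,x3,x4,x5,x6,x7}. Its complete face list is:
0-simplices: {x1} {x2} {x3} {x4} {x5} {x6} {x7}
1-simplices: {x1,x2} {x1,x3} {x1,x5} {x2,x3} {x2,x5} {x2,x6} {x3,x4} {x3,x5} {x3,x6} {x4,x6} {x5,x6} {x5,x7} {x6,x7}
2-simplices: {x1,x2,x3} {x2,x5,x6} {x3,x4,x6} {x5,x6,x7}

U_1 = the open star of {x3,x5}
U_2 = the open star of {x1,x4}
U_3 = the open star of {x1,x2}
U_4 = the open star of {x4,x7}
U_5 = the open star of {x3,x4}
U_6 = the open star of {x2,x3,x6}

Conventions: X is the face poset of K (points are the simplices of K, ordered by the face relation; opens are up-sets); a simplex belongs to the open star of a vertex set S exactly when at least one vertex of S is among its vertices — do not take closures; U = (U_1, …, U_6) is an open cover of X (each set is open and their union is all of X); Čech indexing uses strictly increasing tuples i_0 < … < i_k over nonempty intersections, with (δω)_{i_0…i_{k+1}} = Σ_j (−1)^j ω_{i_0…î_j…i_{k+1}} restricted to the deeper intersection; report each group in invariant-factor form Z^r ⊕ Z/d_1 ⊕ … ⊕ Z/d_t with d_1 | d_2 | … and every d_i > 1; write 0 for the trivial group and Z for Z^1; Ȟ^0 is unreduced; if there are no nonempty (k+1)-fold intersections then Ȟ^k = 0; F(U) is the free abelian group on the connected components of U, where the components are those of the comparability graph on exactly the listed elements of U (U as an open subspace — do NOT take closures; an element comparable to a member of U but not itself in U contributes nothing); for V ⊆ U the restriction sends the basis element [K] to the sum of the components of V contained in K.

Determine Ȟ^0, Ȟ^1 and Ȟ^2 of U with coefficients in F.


Ȟ^0 ≅ Z,  Ȟ^1 ≅ Z^2,  Ȟ^2 ≅ 0

nerve of the cover:
  U1={{x3},{x5},{x1,x3},{x1,x5},{x2,x3},{x2,x5},{x3,x4},{x3,x5},{x3,x6},{x5,x6},{x5,x7},{x1,x2,x3},{x2,x5,x6},{x3,x4,x6},{x5,x6,x7}} U2={{x1},{x4},{x1,x2},{x1,x3},{x1,x5},{x3,x4},{x4,x6},{x1,x2,x3},{x3,x4,x6}} U3={{x1},{x2},{x1,x2},{x1,x3},{x1,x5},{x2,x3},{x2,x5},{x2,x6},{x1,x2,x3},{x2,x5,x6}} U4={{x4},{x7},{x3,x4},{x4,x6},{x5,x7},{x6,x7},{x3,x4,x6},{x5,x6,x7}} U5={{x3},{x4},{x1,x3},{x2,x3},{x3,x4},{x3,x5},{x3,x6},{x4,x6},{x1,x2,x3},{x3,x4,x6}} U6={{x2},{x3},{x6},{x1,x2},{x1,x3},{x2,x3},{x2,x5},{x2,x6},{x3,x4},{x3,x5},{x3,x6},{x4,x6},{x5,x6},{x6,x7},{x1,x2,x3},{x2,x5,x6},{x3,x4,x6},{x5,x6,x7}}
  U12={{x1,x3},{x1,x5},{x3,x4},{x1,x2,x3},{x3,x4,x6}} U13={{x1,x3},{x1,x5},{x2,x3},{x2,x5},{x1,x2,x3},{x2,x5,x6}} U14={{x3,x4},{x5,x7},{x3,x4,x6},{x5,x6,x7}} U15={{x3},{x1,x3},{x2,x3},{x3,x4},{x3,x5},{x3,x6},{x1,x2,x3},{x3,x4,x6}} U16={{x3},{x1,x3},{x2,x3},{x2,x5},{x3,x4},{x3,x5},{x3,x6},{x5,x6},{x1,x2,x3},{x2,x5,x6},{x3,x4,x6},{x5,x6,x7}} U23={{x1},{x1,x2},{x1,x3},{x1,x5},{x1,x2,x3}} U24={{x4},{x3,x4},{x4,x6},{x3,x4,x6}} U25={{x4},{x1,x3},{x3,x4},{x4,x6},{x1,x2,x3},{x3,x4,x6}} U26={{x1,x2},{x1,x3},{x3,x4},{x4,x6},{x1,x2,x3},{x3,x4,x6}} U35={{x1,x3},{x2,x3},{x1,x2,x3}} U36={{x2},{x1,x2},{x1,x3},{x2,x3},{x2,x5},{x2,x6},{x1,x2,x3},{x2,x5,x6}} U45={{x4},{x3,x4},{x4,x6},{x3,x4,x6}} U46={{x3,x4},{x4,x6},{x6,x7},{x3,x4,x6},{x5,x6,x7}} U56={{x3},{x1,x3},{x2,x3},{x3,x4},{x3,x5},{x3,x6},{x4,x6},{x1,x2,x3},{x3,x4,x6}}
  U123={{x1,x3},{x1,x5},{x1,x2,x3}} U124={{x3,x4},{x3,x4,x6}} U125={{x1,x3},{x3,x4},{x1,x2,x3},{x3,x4,x6}} U126={{x1,x3},{x3,x4},{x1,x2,x3},{x3,x4,x6}} U135={{x1,x3},{x2,x3},{x1,x2,x3}} U136={{x1,x3},{x2,x3},{x2,x5},{x1,x2,x3},{x2,x5,x6}} U145={{x3,x4},{x3,x4,x6}} U146={{x3,x4},{x3,x4,x6},{x5,x6,x7}} U156={{x3},{x1,x3},{x2,x3},{x3,x4},{x3,x5},{x3,x6},{x1,x2,x3},{x3,x4,x6}} U235={{x1,x3},{x1,x2,x3}} U236={{x1,x2},{x1,x3},{x1,x2,x3}} U245={{x4},{x3,x4},{x4,x6},{x3,x4,x6}} U246={{x3,x4},{x4,x6},{x3,x4,x6}} U256={{x1,x3},{x3,x4},{x4,x6},{x1,x2,x3},{x3,x4,x6}} U356={{x1,x3},{x2,x3},{x1,x2,x3}} U456={{x3,x4},{x4,x6},{x3,x4,x6}}
  U1235={{x1,x3},{x1,x2,x3}} U1236={{x1,x3},{x1,x2,x3}} U1245={{x3,x4},{x3,x4,x6}} U1246={{x3,x4},{x3,x4,x6}} U1256={{x1,x3},{x3,x4},{x1,x2,x3},{x3,x4,x6}} U1356={{x1,x3},{x2,x3},{x1,x2,x3}} U1456={{x3,x4},{x3,x4,x6}} U2356={{x1,x3},{x1,x2,x3}} U2456={{x3,x4},{x4,x6},{x3,x4,x6}}
  U12356={{x1,x3},{x1,x2,x3}} U12456={{x3,x4},{x3,x4,x6}}
components per intersection:
  U1: {{x3},{x5},{x1,x3},{x1,x5},{x2,x3},{x2,x5},{x3,x4},{x3,x5},{x3,x6},{x5,x6},{x5,x7},{x1,x2,x3},{x2,x5,x6},{x3,x4,x6},{x5,x6,x7}}
  U2: {{x1},{x1,x2},{x1,x3},{x1,x5},{x1,x2,x3}} {{x4},{x3,x4},{x4,x6},{x3,x4,x6}}
  U3: {{x1},{x2},{x1,x2},{x1,x3},{x1,x5},{x2,x3},{x2,x5},{x2,x6},{x1,x2,x3},{x2,x5,x6}}
  U4: {{x4},{x3,x4},{x4,x6},{x3,x4,x6}} {{x7},{x5,x7},{x6,x7},{x5,x6,x7}}
  U5: {{x3},{x4},{x1,x3},{x2,x3},{x3,x4},{x3,x5},{x3,x6},{x4,x6},{x1,x2,x3},{x3,x4,x6}}
  U6: {{x2},{x3},{x6},{x1,x2},{x1,x3},{x2,x3},{x2,x5},{x2,x6},{x3,x4},{x3,x5},{x3,x6},{x4,x6},{x5,x6},{x6,x7},{x1,x2,x3},{x2,x5,x6},{x3,x4,x6},{x5,x6,x7}}
  U12: {{x1,x3},{x1,x2,x3}} {{x1,x5}} {{x3,x4},{x3,x4,x6}}
  U13: {{x1,x3},{x2,x3},{x1,x2,x3}} {{x1,x5}} {{x2,x5},{x2,x5,x6}}
  U14: {{x3,x4},{x3,x4,x6}} {{x5,x7},{x5,x6,x7}}
  U15: {{x3},{x1,x3},{x2,x3},{x3,x4},{x3,x5},{x3,x6},{x1,x2,x3},{x3,x4,x6}}
  U16: {{x3},{x1,x3},{x2,x3},{x3,x4},{x3,x5},{x3,x6},{x1,x2,x3},{x3,x4,x6}} {{x2,x5},{x5,x6},{x2,x5,x6},{x5,x6,x7}}
  U23: {{x1},{x1,x2},{x1,x3},{x1,x5},{x1,x2,x3}}
  U24: {{x4},{x3,x4},{x4,x6},{x3,x4,x6}}
  U25: {{x4},{x3,x4},{x4,x6},{x3,x4,x6}} {{x1,x3},{x1,x2,x3}}
  U26: {{x1,x2},{x1,x3},{x1,x2,x3}} {{x3,x4},{x4,x6},{x3,x4,x6}}
  U35: {{x1,x3},{x2,x3},{x1,x2,x3}}
  U36: {{x2},{x1,x2},{x1,x3},{x2,x3},{x2,x5},{x2,x6},{x1,x2,x3},{x2,x5,x6}}
  U45: {{x4},{x3,x4},{x4,x6},{x3,x4,x6}}
  U46: {{x3,x4},{x4,x6},{x3,x4,x6}} {{x6,x7},{x5,x6,x7}}
  U56: {{x3},{x1,x3},{x2,x3},{x3,x4},{x3,x5},{x3,x6},{x4,x6},{x1,x2,x3},{x3,x4,x6}}
  U123: {{x1,x3},{x1,x2,x3}} {{x1,x5}}
  U124: {{x3,x4},{x3,x4,x6}}
  U125: {{x1,x3},{x1,x2,x3}} {{x3,x4},{x3,x4,x6}}
  U126: {{x1,x3},{x1,x2,x3}} {{x3,x4},{x3,x4,x6}}
  U135: {{x1,x3},{x2,x3},{x1,x2,x3}}
  U136: {{x1,x3},{x2,x3},{x1,x2,x3}} {{x2,x5},{x2,x5,x6}}
  U145: {{x3,x4},{x3,x4,x6}}
  U146: {{x3,x4},{x3,x4,x6}} {{x5,x6,x7}}
  U156: {{x3},{x1,x3},{x2,x3},{x3,x4},{x3,x5},{x3,x6},{x1,x2,x3},{x3,x4,x6}}
  U235: {{x1,x3},{x1,x2,x3}}
  U236: {{x1,x2},{x1,x3},{x1,x2,x3}}
  U245: {{x4},{x3,x4},{x4,x6},{x3,x4,x6}}
  U246: {{x3,x4},{x4,x6},{x3,x4,x6}}
  U256: {{x1,x3},{x1,x2,x3}} {{x3,x4},{x4,x6},{x3,x4,x6}}
  U356: {{x1,x3},{x2,x3},{x1,x2,x3}}
  U456: {{x3,x4},{x4,x6},{x3,x4,x6}}
  U1235: {{x1,x3},{x1,x2,x3}}
  U1236: {{x1,x3},{x1,x2,x3}}
  U1245: {{x3,x4},{x3,x4,x6}}
  U1246: {{x3,x4},{x3,x4,x6}}
  U1256: {{x1,x3},{x1,x2,x3}} {{x3,x4},{x3,x4,x6}}
  U1356: {{x1,x3},{x2,x3},{x1,x2,x3}}
  U1456: {{x3,x4},{x3,x4,x6}}
  U2356: {{x1,x3},{x1,x2,x3}}
  U2456: {{x3,x4},{x4,x6},{x3,x4,x6}}
  U12356: {{x1,x3},{x1,x2,x3}}
  U12456: {{x3,x4},{x3,x4,x6}}
C dims 8,23,22,10; δ0: rk 7, SNF 1^7; δ1: rk 14, SNF 1^14; δ2: rk 8, SNF 1^8
Ȟ^0 = (8 − 7) − 0 = 1, so Ȟ^0 ≅ Z
Ȟ^1 = (23 − 14) − 7 = 2, so Ȟ^1 ≅ Z^2
Ȟ^2 = (22 − 8) − 14 = 0, so Ȟ^2 ≅ 0
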